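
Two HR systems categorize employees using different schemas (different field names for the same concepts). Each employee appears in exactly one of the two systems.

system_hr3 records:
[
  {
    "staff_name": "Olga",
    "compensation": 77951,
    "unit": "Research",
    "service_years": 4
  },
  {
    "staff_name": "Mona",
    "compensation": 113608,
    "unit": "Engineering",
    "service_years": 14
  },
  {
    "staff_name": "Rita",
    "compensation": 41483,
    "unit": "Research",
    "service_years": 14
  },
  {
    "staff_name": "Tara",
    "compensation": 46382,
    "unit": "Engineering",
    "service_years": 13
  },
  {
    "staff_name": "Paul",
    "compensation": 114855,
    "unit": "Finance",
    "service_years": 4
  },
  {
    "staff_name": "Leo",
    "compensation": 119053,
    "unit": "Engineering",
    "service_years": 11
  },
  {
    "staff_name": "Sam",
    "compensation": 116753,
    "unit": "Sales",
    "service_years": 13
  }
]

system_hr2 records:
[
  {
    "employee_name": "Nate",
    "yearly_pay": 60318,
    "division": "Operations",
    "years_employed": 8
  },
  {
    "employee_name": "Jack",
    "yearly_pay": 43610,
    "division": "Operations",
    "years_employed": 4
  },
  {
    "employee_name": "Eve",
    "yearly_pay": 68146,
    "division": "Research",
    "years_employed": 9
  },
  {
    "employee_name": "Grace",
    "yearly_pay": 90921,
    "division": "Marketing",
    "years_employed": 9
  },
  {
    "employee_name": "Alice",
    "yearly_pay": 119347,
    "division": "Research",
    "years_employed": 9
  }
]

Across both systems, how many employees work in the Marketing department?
1

Schema mapping: "unit" (system_hr3) = "division" (system_hr2) = department

Marketing employees in system_hr3: 0
Marketing employees in system_hr2: 1

Total in Marketing: 0 + 1 = 1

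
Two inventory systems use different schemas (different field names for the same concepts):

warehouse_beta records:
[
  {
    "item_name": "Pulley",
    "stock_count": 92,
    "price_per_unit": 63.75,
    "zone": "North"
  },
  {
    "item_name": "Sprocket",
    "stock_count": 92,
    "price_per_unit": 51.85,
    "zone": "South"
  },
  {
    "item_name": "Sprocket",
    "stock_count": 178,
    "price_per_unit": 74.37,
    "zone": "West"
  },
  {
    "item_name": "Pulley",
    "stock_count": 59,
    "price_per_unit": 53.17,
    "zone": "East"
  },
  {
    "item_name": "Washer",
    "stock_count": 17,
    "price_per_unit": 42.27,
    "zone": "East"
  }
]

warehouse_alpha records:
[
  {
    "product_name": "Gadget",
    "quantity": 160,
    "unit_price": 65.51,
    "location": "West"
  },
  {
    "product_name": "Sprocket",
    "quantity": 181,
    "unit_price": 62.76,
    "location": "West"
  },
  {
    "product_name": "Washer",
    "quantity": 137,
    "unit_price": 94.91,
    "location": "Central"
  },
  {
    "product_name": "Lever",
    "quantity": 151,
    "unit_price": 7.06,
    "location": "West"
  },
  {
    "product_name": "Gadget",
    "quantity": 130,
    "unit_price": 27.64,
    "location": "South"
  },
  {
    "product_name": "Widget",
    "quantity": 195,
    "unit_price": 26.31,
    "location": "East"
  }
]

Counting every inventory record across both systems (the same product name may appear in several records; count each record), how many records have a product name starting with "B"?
0

Schema mapping: "item_name" (warehouse_beta) = "product_name" (warehouse_alpha) = product name

Records with product name starting with "B" in warehouse_beta: 0
Records with product name starting with "B" in warehouse_alpha: 0

Total: 0 + 0 = 0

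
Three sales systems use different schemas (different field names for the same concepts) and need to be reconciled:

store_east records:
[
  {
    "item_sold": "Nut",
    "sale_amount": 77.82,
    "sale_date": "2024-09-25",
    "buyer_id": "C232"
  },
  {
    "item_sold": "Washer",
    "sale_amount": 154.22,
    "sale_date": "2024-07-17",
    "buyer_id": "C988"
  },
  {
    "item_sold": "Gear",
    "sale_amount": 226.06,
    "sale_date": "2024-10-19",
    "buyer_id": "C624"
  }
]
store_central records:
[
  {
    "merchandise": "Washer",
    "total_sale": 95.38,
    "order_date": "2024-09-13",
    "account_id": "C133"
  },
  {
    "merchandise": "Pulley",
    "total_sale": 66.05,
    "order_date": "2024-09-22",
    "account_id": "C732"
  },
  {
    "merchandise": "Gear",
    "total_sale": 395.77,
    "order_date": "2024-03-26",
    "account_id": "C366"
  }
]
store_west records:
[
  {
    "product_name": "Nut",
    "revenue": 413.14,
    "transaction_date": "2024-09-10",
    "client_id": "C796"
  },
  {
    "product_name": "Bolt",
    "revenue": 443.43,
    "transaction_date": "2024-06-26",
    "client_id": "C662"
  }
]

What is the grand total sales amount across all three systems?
1871.87

Schema reconciliation - all amount fields map to sale amount:

store_east (sale_amount): 458.1
store_central (total_sale): 557.2
store_west (revenue): 856.57

Grand total: 1871.87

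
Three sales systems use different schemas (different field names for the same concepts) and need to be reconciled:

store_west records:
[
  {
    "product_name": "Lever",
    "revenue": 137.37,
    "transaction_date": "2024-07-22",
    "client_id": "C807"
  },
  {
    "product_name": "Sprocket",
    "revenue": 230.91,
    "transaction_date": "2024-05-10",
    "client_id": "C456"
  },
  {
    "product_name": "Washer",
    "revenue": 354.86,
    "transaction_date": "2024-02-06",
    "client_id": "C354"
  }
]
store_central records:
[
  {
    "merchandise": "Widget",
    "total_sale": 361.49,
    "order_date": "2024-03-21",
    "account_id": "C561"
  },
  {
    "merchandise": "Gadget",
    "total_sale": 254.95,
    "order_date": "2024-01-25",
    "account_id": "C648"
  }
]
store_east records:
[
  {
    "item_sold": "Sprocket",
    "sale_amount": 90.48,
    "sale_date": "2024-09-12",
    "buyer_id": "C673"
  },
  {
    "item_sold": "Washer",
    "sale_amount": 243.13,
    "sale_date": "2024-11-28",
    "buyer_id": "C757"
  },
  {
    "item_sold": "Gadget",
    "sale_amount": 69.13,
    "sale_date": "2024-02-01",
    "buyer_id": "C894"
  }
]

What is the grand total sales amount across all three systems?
1742.32

Schema reconciliation - all amount fields map to sale amount:

store_west (revenue): 723.14
store_central (total_sale): 616.44
store_east (sale_amount): 402.74

Grand total: 1742.32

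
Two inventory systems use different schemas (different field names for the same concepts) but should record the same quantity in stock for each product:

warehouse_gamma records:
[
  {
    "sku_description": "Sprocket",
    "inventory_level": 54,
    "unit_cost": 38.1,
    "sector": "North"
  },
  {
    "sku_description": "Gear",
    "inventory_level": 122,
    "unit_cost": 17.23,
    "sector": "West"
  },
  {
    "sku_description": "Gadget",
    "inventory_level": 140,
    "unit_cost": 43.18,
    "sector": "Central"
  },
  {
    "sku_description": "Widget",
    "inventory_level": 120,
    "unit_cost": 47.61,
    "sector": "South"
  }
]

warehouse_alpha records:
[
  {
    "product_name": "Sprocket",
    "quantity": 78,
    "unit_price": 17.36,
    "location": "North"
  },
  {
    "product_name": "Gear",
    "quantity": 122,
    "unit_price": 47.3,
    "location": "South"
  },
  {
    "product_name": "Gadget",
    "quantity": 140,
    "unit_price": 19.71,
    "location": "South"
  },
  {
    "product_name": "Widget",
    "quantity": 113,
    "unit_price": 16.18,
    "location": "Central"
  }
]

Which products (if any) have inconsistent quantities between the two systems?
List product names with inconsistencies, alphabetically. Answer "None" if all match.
Sprocket, Widget

Schema mappings:
- "sku_description" (warehouse_gamma) = "product_name" (warehouse_alpha) = product name
- "inventory_level" (warehouse_gamma) = "quantity" (warehouse_alpha) = quantity

Comparison:
  Sprocket: 54 vs 78 - MISMATCH
  Gear: 122 vs 122 - MATCH
  Gadget: 140 vs 140 - MATCH
  Widget: 120 vs 113 - MISMATCH

Products with inconsistencies: Sprocket, Widget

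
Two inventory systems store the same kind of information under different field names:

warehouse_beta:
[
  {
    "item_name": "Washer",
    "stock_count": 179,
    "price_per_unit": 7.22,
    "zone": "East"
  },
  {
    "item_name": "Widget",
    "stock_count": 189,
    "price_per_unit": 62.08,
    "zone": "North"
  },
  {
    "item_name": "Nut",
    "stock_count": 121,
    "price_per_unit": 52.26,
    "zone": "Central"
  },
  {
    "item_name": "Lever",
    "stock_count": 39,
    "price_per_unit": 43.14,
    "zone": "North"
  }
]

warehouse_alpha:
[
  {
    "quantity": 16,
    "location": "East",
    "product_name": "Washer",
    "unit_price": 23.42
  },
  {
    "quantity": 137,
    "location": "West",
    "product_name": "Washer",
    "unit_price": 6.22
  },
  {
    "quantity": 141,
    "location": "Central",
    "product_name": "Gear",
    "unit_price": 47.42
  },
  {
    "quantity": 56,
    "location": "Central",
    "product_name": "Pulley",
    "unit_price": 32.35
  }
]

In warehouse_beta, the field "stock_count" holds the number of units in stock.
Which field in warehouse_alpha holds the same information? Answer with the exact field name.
quantity

In warehouse_beta, "stock_count" holds the number of units in stock.
The fields in warehouse_alpha are: "quantity", "location", "product_name", "unit_price".
"quantity" is the match: the name refers to the same concept and its values are whole-number counts (e.g. 16, 137).
The other fields ("location", "product_name", "unit_price") hold different kinds of data.

So "stock_count" in warehouse_beta corresponds to "quantity" in warehouse_alpha.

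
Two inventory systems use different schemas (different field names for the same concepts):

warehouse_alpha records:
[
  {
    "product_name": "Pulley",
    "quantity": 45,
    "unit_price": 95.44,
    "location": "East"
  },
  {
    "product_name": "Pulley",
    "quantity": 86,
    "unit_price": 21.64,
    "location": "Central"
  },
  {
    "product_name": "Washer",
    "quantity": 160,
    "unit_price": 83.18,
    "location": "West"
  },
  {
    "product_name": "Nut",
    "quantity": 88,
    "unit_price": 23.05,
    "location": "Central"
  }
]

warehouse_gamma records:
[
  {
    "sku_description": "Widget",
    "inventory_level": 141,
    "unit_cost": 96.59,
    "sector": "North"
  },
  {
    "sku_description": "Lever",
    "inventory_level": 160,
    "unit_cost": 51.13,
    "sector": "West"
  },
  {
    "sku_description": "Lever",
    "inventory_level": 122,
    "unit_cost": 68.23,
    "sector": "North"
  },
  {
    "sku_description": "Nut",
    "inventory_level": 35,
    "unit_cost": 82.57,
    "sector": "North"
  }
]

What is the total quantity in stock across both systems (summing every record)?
837

To reconcile these schemas, identify the field holding the quantity in stock in each system:
1. In warehouse_alpha it is "quantity"
2. In warehouse_gamma it is "inventory_level"

From warehouse_alpha: 45 + 86 + 160 + 88 = 379
From warehouse_gamma: 141 + 160 + 122 + 35 = 458

Total: 379 + 458 = 837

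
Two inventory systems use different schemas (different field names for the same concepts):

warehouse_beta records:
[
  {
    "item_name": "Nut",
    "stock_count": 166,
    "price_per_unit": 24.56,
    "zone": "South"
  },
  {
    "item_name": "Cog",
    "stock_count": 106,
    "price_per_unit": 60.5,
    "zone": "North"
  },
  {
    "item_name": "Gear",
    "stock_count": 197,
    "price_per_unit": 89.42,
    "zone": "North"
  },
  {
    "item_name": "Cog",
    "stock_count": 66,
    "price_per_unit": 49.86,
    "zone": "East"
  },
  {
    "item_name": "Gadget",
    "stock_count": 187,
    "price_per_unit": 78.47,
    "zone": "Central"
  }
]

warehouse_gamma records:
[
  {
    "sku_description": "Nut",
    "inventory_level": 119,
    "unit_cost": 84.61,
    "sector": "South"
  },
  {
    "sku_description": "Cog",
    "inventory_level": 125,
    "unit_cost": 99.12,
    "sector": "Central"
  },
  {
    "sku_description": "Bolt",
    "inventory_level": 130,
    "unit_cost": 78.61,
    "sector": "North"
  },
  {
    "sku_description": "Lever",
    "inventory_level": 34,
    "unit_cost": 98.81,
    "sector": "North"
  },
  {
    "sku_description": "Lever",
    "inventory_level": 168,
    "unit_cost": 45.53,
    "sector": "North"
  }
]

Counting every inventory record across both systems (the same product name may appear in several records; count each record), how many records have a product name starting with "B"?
1

Schema mapping: "item_name" (warehouse_beta) = "sku_description" (warehouse_gamma) = product name

Records with product name starting with "B" in warehouse_beta: 0
Records with product name starting with "B" in warehouse_gamma: 1

Total: 0 + 1 = 1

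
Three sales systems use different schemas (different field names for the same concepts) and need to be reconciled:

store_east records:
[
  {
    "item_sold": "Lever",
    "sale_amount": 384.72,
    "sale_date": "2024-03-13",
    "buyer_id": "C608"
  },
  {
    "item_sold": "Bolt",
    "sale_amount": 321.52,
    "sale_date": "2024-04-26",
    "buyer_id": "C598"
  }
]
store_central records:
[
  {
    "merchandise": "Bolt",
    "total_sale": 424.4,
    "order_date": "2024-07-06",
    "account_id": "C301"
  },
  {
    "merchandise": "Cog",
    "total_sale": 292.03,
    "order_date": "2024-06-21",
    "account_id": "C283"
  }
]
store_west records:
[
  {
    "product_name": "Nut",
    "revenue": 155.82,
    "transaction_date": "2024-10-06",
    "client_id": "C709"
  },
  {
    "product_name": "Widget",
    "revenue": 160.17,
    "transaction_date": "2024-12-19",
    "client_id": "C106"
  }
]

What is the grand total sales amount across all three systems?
1738.66

Schema reconciliation - all amount fields map to sale amount:

store_east (sale_amount): 706.24
store_central (total_sale): 716.43
store_west (revenue): 315.99

Grand total: 1738.66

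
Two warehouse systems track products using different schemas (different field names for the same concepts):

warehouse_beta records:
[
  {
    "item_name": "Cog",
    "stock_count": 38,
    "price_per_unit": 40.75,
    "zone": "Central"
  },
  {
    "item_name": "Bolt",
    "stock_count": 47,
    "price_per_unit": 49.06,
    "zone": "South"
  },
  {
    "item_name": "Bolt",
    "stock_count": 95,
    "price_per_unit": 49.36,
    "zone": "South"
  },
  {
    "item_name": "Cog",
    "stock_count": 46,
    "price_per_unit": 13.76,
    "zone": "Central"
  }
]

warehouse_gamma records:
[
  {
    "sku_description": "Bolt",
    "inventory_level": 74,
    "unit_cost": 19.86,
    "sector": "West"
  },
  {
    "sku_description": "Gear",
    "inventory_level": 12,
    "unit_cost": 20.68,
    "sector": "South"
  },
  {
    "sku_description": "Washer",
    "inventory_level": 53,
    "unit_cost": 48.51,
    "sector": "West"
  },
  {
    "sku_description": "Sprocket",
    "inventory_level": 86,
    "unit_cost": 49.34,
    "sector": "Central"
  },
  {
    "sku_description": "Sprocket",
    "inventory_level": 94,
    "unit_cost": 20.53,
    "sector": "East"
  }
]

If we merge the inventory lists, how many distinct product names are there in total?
5

Schema mapping: "item_name" (warehouse_beta) = "sku_description" (warehouse_gamma) = product name

Products in warehouse_beta: ['Bolt', 'Cog']
Products in warehouse_gamma: ['Bolt', 'Gear', 'Sprocket', 'Washer']

Union (unique products): ['Bolt', 'Cog', 'Gear', 'Sprocket', 'Washer']
Count: 5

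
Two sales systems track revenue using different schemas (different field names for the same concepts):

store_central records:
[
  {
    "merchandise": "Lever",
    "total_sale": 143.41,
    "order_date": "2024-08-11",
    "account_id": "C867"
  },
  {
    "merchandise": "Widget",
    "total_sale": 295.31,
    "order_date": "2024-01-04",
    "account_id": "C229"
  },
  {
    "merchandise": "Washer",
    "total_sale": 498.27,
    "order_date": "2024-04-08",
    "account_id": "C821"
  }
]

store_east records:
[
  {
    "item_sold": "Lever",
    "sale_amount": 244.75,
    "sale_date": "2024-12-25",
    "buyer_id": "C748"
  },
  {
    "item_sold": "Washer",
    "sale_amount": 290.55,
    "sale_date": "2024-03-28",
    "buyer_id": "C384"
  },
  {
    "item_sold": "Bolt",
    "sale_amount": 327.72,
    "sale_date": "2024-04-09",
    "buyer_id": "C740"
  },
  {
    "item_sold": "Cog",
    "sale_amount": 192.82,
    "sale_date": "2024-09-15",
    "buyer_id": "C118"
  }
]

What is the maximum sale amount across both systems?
498.27

Reconcile: "total_sale" (store_central) = "sale_amount" (store_east) = sale amount

Maximum in store_central: 498.27
Maximum in store_east: 327.72

Overall maximum: max(498.27, 327.72) = 498.27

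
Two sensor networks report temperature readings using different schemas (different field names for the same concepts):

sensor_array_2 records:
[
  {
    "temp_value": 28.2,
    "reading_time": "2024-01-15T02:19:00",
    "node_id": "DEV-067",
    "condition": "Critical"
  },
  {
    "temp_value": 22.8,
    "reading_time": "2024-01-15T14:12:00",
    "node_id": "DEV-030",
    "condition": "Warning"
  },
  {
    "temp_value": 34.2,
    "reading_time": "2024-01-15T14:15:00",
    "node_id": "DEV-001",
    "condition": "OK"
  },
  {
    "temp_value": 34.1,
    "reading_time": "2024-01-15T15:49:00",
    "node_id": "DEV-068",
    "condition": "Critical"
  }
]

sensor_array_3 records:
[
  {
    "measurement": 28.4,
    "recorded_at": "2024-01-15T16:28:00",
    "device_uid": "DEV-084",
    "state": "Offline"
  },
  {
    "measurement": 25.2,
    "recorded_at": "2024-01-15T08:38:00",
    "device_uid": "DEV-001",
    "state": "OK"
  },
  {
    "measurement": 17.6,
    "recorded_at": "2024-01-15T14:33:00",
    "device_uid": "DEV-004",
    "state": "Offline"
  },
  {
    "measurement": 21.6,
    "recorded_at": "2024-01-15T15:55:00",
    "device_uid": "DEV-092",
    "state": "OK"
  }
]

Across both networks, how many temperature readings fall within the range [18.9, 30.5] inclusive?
5

Schema mapping: "temp_value" (sensor_array_2) = "measurement" (sensor_array_3) = temperature

Readings in [18.9, 30.5] from sensor_array_2: 2
Readings in [18.9, 30.5] from sensor_array_3: 3

Total count: 2 + 3 = 5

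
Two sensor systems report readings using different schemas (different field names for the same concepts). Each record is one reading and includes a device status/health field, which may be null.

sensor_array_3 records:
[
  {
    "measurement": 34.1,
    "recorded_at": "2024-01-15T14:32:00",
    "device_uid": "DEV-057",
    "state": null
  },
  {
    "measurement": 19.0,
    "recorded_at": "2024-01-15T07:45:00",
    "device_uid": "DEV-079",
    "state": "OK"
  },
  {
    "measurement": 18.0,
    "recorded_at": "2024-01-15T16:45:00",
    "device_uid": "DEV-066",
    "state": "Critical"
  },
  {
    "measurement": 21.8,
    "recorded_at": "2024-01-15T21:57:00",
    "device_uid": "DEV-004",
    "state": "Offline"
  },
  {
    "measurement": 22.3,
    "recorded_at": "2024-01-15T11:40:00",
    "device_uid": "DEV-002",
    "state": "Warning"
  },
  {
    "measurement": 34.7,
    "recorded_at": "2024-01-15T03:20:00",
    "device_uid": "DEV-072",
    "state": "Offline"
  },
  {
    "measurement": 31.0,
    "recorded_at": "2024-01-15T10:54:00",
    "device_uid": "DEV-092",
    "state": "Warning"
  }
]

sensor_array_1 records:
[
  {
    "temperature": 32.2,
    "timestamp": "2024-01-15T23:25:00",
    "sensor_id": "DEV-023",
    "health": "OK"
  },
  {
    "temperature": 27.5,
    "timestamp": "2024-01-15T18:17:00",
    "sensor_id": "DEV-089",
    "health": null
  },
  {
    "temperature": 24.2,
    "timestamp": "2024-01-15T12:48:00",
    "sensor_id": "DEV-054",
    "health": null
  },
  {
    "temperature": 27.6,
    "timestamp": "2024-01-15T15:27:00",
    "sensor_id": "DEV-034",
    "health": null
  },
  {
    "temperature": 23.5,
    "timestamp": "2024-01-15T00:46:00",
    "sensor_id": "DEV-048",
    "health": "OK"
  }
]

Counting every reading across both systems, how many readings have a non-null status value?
8

Schema mapping: "state" (sensor_array_3) = "health" (sensor_array_1) = status

Non-null in sensor_array_3: 6
Non-null in sensor_array_1: 2

Total non-null: 6 + 2 = 8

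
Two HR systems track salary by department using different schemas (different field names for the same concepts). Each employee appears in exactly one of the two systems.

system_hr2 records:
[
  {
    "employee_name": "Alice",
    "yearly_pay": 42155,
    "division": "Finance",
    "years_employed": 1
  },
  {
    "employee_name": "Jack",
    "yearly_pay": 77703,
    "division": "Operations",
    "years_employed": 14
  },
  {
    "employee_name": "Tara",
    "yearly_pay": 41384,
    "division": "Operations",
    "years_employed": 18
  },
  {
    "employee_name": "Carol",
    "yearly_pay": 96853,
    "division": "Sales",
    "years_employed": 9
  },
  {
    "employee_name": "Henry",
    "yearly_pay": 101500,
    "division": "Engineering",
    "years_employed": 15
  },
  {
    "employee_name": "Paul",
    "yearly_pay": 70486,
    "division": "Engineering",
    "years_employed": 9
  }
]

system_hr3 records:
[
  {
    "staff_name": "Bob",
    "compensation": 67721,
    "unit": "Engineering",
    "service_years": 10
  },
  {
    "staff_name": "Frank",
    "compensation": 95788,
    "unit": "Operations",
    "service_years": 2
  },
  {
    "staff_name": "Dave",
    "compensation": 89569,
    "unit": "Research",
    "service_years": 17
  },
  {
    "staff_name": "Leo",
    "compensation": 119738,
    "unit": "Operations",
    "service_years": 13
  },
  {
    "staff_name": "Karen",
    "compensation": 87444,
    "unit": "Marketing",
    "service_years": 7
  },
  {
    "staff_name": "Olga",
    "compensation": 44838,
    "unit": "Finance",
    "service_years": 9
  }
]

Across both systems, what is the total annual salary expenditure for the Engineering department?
239707

Schema mappings:
- "division" (system_hr2) = "unit" (system_hr3) = department
- "yearly_pay" (system_hr2) = "compensation" (system_hr3) = salary

Engineering salaries from system_hr2: 171986
Engineering salaries from system_hr3: 67721

Total: 171986 + 67721 = 239707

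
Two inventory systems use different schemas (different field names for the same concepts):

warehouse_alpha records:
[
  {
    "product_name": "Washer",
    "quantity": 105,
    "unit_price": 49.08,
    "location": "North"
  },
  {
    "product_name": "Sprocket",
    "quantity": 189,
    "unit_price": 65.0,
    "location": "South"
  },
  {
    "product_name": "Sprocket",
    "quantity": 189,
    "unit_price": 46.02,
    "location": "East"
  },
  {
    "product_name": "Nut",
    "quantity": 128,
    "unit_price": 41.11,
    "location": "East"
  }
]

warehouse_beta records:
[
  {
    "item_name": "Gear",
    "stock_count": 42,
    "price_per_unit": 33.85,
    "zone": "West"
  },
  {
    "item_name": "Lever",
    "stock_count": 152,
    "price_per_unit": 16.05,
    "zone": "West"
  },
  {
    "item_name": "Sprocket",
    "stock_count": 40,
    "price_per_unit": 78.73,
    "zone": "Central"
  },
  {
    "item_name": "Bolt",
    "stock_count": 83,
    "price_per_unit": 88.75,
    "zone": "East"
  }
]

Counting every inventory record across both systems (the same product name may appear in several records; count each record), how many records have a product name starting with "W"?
1

Schema mapping: "product_name" (warehouse_alpha) = "item_name" (warehouse_beta) = product name

Records with product name starting with "W" in warehouse_alpha: 1
Records with product name starting with "W" in warehouse_beta: 0

Total: 1 + 0 = 1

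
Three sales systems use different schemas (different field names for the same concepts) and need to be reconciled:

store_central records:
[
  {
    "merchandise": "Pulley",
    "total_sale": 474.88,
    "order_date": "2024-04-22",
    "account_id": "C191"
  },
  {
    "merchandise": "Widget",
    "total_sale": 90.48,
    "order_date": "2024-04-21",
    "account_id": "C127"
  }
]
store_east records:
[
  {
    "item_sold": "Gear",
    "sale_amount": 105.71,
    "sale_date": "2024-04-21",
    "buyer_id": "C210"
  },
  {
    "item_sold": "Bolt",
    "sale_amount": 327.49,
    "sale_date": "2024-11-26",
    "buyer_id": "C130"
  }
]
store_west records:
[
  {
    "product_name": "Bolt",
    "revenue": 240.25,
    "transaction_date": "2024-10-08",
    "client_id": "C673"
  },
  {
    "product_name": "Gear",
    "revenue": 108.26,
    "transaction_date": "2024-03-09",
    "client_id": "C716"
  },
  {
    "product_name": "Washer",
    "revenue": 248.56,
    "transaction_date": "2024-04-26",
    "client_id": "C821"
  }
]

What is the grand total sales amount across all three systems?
1595.63

Schema reconciliation - all amount fields map to sale amount:

store_central (total_sale): 565.36
store_east (sale_amount): 433.2
store_west (revenue): 597.07

Grand total: 1595.63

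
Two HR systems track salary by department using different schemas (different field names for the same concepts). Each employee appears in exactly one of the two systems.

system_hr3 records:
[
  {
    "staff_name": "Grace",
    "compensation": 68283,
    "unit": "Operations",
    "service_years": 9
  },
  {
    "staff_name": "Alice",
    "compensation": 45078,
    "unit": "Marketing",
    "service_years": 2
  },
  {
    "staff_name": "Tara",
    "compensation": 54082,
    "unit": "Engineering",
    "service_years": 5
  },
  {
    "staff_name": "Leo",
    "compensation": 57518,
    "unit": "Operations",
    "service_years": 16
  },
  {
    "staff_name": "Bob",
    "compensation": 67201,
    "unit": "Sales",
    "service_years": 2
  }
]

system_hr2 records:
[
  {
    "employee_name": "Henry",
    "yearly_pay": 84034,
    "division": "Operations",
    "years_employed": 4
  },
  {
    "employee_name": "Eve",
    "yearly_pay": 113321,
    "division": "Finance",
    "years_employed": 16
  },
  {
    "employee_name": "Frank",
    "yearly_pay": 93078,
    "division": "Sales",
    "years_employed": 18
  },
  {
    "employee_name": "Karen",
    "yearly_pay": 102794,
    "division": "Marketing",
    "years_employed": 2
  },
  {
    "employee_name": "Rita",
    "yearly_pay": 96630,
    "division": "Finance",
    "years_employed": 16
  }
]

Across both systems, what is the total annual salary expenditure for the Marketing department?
147872

Schema mappings:
- "unit" (system_hr3) = "division" (system_hr2) = department
- "compensation" (system_hr3) = "yearly_pay" (system_hr2) = salary

Marketing salaries from system_hr3: 45078
Marketing salaries from system_hr2: 102794

Total: 45078 + 102794 = 147872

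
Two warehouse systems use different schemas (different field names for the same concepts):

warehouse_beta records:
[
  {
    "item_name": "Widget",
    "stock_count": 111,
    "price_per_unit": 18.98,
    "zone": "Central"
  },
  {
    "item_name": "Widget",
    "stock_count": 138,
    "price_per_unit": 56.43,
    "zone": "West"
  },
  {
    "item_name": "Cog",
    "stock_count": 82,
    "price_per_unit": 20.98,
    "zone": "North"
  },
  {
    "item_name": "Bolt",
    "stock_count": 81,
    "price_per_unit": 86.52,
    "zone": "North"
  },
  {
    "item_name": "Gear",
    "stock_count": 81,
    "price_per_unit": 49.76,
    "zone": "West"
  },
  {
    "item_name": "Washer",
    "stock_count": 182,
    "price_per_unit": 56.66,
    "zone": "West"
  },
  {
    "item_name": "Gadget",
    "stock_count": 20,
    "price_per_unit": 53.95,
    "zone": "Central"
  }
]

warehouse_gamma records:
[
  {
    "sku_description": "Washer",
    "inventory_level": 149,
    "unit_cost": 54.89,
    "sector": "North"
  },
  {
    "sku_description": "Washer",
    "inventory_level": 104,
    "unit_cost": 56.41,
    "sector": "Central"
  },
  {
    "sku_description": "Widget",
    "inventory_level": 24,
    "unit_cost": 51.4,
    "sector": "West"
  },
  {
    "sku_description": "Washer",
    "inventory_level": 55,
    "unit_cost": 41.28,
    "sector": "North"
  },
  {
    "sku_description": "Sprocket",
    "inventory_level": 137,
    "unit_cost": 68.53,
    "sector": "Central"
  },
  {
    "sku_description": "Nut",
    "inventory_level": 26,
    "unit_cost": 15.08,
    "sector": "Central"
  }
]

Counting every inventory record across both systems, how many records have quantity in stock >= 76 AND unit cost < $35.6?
2

Schema mappings:
- "stock_count" (warehouse_beta) = "inventory_level" (warehouse_gamma) = quantity
- "price_per_unit" (warehouse_beta) = "unit_cost" (warehouse_gamma) = unit cost

Records meeting both conditions in warehouse_beta: 2
Records meeting both conditions in warehouse_gamma: 0

Total: 2 + 0 = 2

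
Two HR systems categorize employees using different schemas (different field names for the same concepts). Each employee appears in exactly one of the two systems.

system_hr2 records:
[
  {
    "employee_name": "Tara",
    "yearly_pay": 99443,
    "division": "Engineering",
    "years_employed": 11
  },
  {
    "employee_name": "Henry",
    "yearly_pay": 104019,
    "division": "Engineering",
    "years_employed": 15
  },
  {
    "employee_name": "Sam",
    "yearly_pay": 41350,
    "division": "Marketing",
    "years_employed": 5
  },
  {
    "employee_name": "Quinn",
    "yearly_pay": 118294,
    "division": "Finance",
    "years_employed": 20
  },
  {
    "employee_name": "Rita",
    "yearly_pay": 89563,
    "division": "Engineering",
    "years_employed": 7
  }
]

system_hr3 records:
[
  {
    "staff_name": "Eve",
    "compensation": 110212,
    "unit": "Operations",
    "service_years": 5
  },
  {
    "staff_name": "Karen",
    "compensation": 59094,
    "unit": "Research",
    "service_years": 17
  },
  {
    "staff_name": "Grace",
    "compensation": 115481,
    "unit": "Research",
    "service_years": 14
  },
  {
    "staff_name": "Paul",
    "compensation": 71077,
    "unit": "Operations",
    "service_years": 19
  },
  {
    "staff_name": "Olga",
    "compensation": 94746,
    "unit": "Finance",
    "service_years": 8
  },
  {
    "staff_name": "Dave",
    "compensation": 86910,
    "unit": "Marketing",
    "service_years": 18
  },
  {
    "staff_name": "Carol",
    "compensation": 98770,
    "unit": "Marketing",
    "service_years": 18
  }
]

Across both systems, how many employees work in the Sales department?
0

Schema mapping: "division" (system_hr2) = "unit" (system_hr3) = department

Sales employees in system_hr2: 0
Sales employees in system_hr3: 0

Total in Sales: 0 + 0 = 0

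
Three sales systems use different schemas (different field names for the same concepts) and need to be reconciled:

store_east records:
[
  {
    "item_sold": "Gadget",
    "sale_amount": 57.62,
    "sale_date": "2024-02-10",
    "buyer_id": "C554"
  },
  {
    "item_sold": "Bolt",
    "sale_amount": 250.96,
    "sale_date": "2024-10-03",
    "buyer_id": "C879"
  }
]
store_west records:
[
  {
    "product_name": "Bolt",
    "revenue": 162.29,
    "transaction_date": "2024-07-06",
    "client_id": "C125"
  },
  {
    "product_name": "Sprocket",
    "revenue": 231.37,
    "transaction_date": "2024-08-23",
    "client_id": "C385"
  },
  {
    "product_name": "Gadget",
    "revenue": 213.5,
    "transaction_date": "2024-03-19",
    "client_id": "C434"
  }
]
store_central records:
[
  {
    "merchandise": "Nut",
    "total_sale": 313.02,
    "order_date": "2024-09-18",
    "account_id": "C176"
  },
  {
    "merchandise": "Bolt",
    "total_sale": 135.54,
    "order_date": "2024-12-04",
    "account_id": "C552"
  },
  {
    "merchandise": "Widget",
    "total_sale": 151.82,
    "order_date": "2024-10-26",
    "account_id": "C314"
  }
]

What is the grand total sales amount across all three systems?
1516.12

Schema reconciliation - all amount fields map to sale amount:

store_east (sale_amount): 308.58
store_west (revenue): 607.16
store_central (total_sale): 600.38

Grand total: 1516.12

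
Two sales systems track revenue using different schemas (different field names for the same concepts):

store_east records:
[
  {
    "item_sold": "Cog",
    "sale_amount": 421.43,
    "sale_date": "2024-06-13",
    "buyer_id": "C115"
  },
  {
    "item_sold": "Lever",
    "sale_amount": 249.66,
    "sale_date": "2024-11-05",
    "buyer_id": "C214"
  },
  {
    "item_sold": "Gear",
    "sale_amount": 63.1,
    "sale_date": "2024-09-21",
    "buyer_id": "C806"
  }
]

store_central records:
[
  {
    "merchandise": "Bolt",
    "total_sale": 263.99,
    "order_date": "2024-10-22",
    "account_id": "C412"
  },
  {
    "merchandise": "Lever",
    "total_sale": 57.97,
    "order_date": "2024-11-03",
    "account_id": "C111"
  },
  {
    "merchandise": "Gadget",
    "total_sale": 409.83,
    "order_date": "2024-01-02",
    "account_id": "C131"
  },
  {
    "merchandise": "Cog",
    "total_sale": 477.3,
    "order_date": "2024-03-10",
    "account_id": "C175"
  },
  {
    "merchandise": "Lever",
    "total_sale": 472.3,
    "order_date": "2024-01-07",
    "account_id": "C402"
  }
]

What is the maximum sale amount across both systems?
477.3

Reconcile: "sale_amount" (store_east) = "total_sale" (store_central) = sale amount

Maximum in store_east: 421.43
Maximum in store_central: 477.3

Overall maximum: max(421.43, 477.3) = 477.3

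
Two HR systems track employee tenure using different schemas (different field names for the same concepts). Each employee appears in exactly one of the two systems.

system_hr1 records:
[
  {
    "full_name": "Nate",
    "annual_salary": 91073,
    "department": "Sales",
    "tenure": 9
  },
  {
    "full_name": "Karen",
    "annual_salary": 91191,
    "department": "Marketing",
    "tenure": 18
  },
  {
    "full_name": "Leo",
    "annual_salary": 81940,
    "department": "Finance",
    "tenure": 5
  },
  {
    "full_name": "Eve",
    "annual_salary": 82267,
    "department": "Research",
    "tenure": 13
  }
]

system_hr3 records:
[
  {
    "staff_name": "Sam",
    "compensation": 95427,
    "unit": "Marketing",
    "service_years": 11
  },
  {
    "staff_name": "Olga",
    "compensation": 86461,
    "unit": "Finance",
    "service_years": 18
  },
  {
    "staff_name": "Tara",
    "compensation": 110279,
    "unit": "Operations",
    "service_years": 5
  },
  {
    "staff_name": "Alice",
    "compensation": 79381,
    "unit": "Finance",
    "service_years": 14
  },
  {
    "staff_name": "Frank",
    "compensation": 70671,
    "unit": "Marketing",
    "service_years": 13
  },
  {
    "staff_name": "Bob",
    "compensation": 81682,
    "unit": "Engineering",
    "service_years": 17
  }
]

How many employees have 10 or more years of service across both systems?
7

Reconcile schemas: "tenure" (system_hr1) = "service_years" (system_hr3) = years of service

From system_hr1: 2 employees with >= 10 years
From system_hr3: 5 employees with >= 10 years

Total: 2 + 5 = 7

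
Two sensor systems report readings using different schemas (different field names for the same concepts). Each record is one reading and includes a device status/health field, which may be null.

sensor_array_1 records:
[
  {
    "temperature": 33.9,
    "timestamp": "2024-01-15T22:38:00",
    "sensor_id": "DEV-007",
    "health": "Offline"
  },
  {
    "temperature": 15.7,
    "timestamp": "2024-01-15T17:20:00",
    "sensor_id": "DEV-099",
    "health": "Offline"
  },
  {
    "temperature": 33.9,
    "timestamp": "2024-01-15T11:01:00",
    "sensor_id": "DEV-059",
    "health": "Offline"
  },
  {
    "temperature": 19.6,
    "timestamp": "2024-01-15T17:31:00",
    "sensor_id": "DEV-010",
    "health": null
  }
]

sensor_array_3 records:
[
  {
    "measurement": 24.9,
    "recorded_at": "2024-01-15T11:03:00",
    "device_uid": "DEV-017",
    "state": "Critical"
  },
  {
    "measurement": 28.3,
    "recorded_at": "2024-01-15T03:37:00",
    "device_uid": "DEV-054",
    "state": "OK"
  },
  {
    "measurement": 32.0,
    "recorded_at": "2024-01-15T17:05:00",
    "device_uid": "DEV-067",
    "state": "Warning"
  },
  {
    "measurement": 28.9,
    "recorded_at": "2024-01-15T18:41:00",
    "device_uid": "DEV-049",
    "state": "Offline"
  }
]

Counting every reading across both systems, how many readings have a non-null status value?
7

Schema mapping: "health" (sensor_array_1) = "state" (sensor_array_3) = status

Non-null in sensor_array_1: 3
Non-null in sensor_array_3: 4

Total non-null: 3 + 4 = 7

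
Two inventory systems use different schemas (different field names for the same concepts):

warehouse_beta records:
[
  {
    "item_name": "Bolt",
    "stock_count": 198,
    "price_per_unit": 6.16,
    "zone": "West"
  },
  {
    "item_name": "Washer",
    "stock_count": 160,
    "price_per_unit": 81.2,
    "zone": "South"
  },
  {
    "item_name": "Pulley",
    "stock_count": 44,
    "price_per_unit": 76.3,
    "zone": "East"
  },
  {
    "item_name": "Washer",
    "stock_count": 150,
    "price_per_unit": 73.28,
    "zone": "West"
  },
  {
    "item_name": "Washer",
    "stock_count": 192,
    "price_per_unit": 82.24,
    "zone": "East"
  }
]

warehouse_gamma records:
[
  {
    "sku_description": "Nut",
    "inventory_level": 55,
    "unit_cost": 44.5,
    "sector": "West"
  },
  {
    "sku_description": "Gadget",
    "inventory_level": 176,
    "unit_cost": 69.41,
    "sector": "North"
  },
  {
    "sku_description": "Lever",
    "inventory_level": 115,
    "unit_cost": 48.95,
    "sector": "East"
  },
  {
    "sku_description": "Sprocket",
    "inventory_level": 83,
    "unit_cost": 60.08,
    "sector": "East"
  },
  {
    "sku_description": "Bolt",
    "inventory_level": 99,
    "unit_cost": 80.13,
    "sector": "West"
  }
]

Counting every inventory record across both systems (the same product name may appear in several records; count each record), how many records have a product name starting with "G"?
1

Schema mapping: "item_name" (warehouse_beta) = "sku_description" (warehouse_gamma) = product name

Records with product name starting with "G" in warehouse_beta: 0
Records with product name starting with "G" in warehouse_gamma: 1

Total: 0 + 1 = 1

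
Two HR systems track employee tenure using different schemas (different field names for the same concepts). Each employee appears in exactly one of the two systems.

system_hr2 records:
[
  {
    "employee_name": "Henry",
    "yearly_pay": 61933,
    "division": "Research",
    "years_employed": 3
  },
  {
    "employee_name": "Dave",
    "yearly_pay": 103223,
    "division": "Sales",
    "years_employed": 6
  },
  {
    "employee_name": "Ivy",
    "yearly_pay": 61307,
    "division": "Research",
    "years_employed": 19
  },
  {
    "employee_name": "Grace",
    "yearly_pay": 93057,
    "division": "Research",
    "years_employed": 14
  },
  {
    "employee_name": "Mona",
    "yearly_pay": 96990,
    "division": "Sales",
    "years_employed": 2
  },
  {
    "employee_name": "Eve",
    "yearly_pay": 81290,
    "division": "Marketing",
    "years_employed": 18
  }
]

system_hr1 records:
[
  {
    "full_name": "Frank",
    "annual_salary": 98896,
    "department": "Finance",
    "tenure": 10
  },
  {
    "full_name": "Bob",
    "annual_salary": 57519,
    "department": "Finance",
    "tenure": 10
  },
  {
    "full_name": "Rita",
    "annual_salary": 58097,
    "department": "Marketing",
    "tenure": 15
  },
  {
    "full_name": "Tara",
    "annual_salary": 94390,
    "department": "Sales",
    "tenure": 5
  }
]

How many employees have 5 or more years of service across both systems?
8

Reconcile schemas: "years_employed" (system_hr2) = "tenure" (system_hr1) = years of service

From system_hr2: 4 employees with >= 5 years
From system_hr1: 4 employees with >= 5 years

Total: 4 + 4 = 8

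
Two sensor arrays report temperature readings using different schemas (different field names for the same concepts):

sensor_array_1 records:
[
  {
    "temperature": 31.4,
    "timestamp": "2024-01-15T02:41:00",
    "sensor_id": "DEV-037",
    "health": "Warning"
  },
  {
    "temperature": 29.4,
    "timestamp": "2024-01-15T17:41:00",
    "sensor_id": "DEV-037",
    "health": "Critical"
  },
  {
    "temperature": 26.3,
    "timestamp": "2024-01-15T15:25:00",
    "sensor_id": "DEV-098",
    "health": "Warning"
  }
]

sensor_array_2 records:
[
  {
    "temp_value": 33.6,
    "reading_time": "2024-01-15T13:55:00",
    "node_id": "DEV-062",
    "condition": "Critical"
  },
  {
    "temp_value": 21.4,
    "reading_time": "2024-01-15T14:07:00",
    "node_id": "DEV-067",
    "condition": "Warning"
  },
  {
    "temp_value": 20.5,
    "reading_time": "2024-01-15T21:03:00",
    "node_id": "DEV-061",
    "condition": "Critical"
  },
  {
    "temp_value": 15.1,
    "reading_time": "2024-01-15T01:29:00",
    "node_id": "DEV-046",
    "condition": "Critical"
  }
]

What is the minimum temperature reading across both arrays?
15.1

Schema mapping: "temperature" (sensor_array_1) = "temp_value" (sensor_array_2) = temperature reading

Minimum in sensor_array_1: 26.3
Minimum in sensor_array_2: 15.1

Overall minimum: min(26.3, 15.1) = 15.1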